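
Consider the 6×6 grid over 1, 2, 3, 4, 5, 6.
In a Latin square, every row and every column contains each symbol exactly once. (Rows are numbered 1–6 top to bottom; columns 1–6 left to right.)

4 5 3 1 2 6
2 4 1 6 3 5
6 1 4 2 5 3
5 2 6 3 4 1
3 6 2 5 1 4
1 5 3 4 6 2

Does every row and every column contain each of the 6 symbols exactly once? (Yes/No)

No

Every row is a permutation, but column 3 contains 3 twice (at rows 1 and 6).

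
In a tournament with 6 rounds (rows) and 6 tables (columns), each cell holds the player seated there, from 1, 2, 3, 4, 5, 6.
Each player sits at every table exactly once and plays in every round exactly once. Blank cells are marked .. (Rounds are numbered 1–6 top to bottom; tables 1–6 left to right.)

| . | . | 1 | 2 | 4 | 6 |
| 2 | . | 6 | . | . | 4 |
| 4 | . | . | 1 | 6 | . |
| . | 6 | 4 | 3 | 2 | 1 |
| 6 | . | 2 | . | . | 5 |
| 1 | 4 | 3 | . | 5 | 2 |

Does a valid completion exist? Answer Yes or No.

Yes

No round or table among the givens repeats a symbol, and propagating forced cells runs into no contradiction.
One valid completion exists (for instance, 3 5 1 2 4 6 / 2 3 6 5 1 4 / 4 2 5 1 6 3 / 5 6 4 3 2 1 / 6 1 2 4 3 5 / 1 4 3 6 5 2).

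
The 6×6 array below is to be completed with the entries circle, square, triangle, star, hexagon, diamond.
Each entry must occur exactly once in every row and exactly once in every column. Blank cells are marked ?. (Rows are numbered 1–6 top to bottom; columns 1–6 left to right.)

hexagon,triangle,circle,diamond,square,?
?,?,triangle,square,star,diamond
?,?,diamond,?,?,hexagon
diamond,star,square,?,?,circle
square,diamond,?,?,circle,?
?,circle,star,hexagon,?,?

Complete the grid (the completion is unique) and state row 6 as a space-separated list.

triangle circle star hexagon diamond square

Row 6, column 1: row 6 has {circle, star, hexagon} and column 1 has {square, hexagon, diamond}, leaving only triangle.
Row 6, column 5: row 6 has {circle, triangle, star, hexagon} and column 5 has {circle, square, star}, leaving only diamond.
Row 6, column 6: row 6 has {circle, triangle, star, hexagon, diamond} and column 6 has {circle, hexagon, diamond}, leaving only square.
So row 6 reads: triangle circle star hexagon diamond square.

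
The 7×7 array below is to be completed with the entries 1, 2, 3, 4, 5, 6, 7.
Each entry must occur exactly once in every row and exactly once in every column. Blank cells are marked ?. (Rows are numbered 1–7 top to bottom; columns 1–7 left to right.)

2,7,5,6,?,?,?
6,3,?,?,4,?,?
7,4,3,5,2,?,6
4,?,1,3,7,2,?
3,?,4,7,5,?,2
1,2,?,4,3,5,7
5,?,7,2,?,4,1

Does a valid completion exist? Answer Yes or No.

No

Row 1, column 5: row 1 has {2, 5, 6, 7} and column 5 has {2, 3, 4, 5, 7}, so it must be 1.
Row 1, column 6: row 1 has {1, 2, 5, 6, 7} and column 6 has {2, 4, 5}, so it must be 3.
Row 1, column 7: row 1 has {1, 2, 3, 5, 6, 7} and column 7 has {1, 2, 6, 7}, so it must be 4.
Row 2, column 3: row 2 has {3, 4, 6} and column 3 has {1, 3, 4, 5, 7}, so it must be 2.
Row 2, column 4: row 2 has {2, 3, 4, 6} and column 4 has {2, 3, 4, 5, 6, 7}, so it must be 1.
Row 2, column 6: row 2 has {1, 2, 3, 4, 6} and column 6 has {2, 3, 4, 5}, so it must be 7.
Row 2, column 7: row 2 has {1, 2, 3, 4, 6, 7} and column 7 has {1, 2, 4, 6, 7}, so it must be 5.
Now row 4, column 7: row 4 together with column 7 already contain {1, 2, 3, 4, 5, 6, 7} — every symbol — so nothing can go there. The grid has no valid completion.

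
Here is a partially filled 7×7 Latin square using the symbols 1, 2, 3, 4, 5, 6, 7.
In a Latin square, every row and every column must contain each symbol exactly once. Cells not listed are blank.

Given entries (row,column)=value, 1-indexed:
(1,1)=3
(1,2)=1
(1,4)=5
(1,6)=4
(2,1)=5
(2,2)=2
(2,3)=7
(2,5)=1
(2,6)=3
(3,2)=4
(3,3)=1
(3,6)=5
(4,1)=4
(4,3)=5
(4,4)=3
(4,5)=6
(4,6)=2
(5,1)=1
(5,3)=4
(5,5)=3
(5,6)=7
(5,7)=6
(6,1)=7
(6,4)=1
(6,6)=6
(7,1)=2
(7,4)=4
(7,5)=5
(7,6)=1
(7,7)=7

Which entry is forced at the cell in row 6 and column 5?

Row 1, column 7: row 1 has {1, 3, 4, 5} and column 7 has {6, 7}, leaving only 2.
Row 1, column 3: row 1 has {1, 2, 3, 4, 5} and column 3 has {1, 4, 5, 7}, leaving only 6.
Row 1, column 5: row 1 has {1, 2, 3, 4, 5, 6} and column 5 has {1, 3, 5, 6}, leaving only 7.
Row 2, column 4: row 2 has {1, 2, 3, 5, 7} and column 4 has {1, 3, 4, 5}, leaving only 6.
Row 2, column 7: row 2 has {1, 2, 3, 5, 6, 7} and column 7 has {2, 6, 7}, leaving only 4.
Row 3, column 1: row 3 has {1, 4, 5} and column 1 has {1, 2, 3, 4, 5, 7}, leaving only 6.
Row 3, column 5: row 3 has {1, 4, 5, 6} and column 5 has {1, 3, 5, 6, 7}, leaving only 2.
Row 6 already has {1, 6, 7} and column 5 already has {1, 2, 3, 5, 6, 7}, so row 6, column 5 must be 4.

4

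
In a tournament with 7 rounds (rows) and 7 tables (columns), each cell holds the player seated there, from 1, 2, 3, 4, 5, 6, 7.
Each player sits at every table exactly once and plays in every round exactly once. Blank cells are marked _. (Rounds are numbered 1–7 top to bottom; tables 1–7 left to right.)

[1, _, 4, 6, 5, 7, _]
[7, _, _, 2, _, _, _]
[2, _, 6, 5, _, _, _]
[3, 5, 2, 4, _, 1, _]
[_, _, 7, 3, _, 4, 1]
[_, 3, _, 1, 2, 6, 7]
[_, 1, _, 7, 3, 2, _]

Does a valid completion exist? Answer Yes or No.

No

Round 1, table 2: round 1 has {1, 4, 5, 6, 7} and table 2 has {1, 3, 5}, so it must be 2.
Round 1, table 7: round 1 has {1, 2, 4, 5, 6, 7} and table 7 has {1, 7}, so it must be 3.
Round 3, table 6: round 3 has {2, 5, 6} and table 6 has {1, 2, 4, 6, 7}, so it must be 3.
Round 2, table 6: round 2 has {2, 7} and table 6 has {1, 2, 3, 4, 6, 7}, so it must be 5.
Round 3, table 7: round 3 has {2, 3, 5, 6} and table 7 has {1, 3, 7}, so it must be 4.
Round 2, table 7: round 2 has {2, 5, 7} and table 7 has {1, 3, 4, 7}, so it must be 6.
Now round 4, table 7: round 4 together with table 7 already contain {1, 2, 3, 4, 5, 6, 7} — every symbol — so nothing can go there. The grid has no valid completion.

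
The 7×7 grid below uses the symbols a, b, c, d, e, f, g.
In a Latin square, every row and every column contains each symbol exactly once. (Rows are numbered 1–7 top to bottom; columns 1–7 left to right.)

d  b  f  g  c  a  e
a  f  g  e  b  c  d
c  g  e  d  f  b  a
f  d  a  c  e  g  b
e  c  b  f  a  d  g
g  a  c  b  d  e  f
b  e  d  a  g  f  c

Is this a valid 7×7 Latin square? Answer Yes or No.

Each row is a permutation of the 7 symbols, and so is each column.

Yes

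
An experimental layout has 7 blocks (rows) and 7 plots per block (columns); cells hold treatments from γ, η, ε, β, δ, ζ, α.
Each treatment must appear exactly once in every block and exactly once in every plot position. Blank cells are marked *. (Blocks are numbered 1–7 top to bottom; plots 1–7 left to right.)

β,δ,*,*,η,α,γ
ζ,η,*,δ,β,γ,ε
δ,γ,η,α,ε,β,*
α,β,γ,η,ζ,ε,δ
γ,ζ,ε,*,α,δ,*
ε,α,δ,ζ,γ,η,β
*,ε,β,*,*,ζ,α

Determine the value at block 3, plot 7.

ζ

Block 3 already has {γ, η, ε, β, δ, α} and plot 7 already has {γ, ε, β, δ, α}, so block 3, plot 7 must be ζ.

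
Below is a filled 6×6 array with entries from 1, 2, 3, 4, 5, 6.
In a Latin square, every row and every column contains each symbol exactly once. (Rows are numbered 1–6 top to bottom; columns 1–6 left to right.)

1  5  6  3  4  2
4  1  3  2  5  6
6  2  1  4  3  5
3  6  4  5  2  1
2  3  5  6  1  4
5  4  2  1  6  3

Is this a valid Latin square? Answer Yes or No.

Yes

Each row is a permutation of the 6 symbols, and so is each column.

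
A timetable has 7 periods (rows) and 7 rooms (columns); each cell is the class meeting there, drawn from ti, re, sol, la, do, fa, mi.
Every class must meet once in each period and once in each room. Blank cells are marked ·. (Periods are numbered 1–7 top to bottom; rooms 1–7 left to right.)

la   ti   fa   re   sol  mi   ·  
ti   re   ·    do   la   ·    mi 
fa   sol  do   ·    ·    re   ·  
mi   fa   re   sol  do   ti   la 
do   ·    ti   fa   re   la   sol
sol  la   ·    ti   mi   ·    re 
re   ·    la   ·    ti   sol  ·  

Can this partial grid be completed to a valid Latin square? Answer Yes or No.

Period 3, room 5: period 3 together with room 5 already contain {ti, re, sol, la, do, fa, mi} — every symbol — so nothing can go there. The grid has no valid completion.

No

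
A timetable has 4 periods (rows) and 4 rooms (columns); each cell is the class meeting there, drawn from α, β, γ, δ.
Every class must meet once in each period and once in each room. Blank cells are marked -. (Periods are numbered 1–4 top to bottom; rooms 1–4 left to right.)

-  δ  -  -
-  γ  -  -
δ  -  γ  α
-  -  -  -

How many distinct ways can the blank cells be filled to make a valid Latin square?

4

Period 1, room 1: eliminating its period and room leaves {α, β, γ}.
Period 1, room 3: eliminating its period and room leaves {α, β}.
Period 1, room 4: eliminating its period and room leaves {β, γ}.
Period 2, room 1: eliminating its period and room leaves {α, β}.
Period 2, room 3: eliminating its period and room leaves {α, β, δ}.
Period 2, room 4: eliminating its period and room leaves {β, δ}.
Period 3, room 2: eliminating its period and room leaves {β}.
Period 4, room 1: eliminating its period and room leaves {α, β, γ}.
Period 4, room 2: eliminating its period and room leaves {α, β}.
Period 4, room 3: eliminating its period and room leaves {α, β, δ}.
Period 4, room 4: eliminating its period and room leaves {β, γ, δ}.
Enumerating the assignments across these blanks that avoid any period or room repeat gives 4 completions.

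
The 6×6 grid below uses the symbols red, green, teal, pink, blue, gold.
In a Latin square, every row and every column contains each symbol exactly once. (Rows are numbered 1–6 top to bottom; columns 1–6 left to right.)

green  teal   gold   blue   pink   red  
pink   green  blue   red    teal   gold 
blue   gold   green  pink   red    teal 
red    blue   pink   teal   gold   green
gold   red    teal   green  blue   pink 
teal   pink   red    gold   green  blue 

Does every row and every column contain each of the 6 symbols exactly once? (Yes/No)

Yes

Each row is a permutation of the 6 symbols, and so is each column.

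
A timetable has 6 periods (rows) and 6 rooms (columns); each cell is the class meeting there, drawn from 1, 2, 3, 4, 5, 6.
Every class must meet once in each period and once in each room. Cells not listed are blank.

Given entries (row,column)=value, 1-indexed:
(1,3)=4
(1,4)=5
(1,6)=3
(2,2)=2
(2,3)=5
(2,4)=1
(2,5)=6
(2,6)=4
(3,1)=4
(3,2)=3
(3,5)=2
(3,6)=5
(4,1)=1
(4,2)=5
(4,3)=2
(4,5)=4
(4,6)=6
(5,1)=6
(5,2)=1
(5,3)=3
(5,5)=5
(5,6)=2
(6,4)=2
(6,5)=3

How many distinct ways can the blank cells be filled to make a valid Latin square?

1

Period 1, room 1: eliminating its period and room leaves {2}.
Period 1, room 2: eliminating its period and room leaves {6}.
Period 1, room 5: eliminating its period and room leaves {1}.
Period 2, room 1: eliminating its period and room leaves {3}.
Period 3, room 3: eliminating its period and room leaves {1, 6}.
Period 3, room 4: eliminating its period and room leaves {6}.
Period 4, room 4: eliminating its period and room leaves {3}.
Period 5, room 4: eliminating its period and room leaves {4}.
Period 6, room 1: eliminating its period and room leaves {5}.
Period 6, room 2: eliminating its period and room leaves {4, 6}.
Period 6, room 3: eliminating its period and room leaves {1, 6}.
Period 6, room 6: eliminating its period and room leaves {1}.
Only one assignment across all blanks avoids any period or room repeat, giving 1 completion.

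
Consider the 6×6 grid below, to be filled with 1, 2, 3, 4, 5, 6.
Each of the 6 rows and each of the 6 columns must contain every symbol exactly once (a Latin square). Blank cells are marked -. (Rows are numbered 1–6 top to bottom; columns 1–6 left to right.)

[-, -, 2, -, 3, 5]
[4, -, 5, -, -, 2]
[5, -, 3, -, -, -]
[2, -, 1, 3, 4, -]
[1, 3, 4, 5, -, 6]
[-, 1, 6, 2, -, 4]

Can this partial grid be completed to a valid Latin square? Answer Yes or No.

Row 4, column 6: row 4 together with column 6 already contain {1, 2, 3, 4, 5, 6} — every symbol — so nothing can go there. The grid has no valid completion.

No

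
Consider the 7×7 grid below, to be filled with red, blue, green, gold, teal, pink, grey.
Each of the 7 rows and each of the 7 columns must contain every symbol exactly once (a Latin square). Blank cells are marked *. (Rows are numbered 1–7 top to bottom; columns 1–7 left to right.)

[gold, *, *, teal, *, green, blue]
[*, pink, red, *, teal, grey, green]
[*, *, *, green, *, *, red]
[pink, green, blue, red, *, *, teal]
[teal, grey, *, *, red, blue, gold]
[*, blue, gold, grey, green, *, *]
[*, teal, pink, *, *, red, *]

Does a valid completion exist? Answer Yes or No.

No row or column among the givens repeats a symbol, and propagating forced cells runs into no contradiction.
One valid completion exists (for instance, gold red grey teal pink green blue / blue pink red gold teal grey green / grey gold teal green blue pink red / pink green blue red grey gold teal / teal grey green pink red blue gold / red blue gold grey green teal pink / green teal pink blue gold red grey).

Yes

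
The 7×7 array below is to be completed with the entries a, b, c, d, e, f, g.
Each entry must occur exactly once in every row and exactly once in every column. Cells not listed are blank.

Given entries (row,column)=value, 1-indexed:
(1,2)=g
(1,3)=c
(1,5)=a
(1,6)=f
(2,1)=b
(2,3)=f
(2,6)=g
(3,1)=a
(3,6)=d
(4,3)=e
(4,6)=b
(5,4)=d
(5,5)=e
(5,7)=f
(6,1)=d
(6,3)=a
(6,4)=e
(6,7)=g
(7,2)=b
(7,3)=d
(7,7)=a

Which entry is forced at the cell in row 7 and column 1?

Row 1, column 1: row 1 has {a, c, f, g} and column 1 has {a, b, d}, leaving only e.
Row 1, column 4: row 1 has {a, c, e, f, g} and column 4 has {d, e}, leaving only b.
Row 1, column 7: row 1 has {a, b, c, e, f, g} and column 7 has {a, f, g}, leaving only d.
Row 4, column 7: row 4 has {b, e} and column 7 has {a, d, f, g}, leaving only c.
Row 2, column 7: row 2 has {b, f, g} and column 7 has {a, c, d, f, g}, leaving only e.
Row 3, column 7: row 3 has {a, d} and column 7 has {a, c, d, e, f, g}, leaving only b.
Row 3, column 3: row 3 has {a, b, d} and column 3 has {a, c, d, e, f}, leaving only g.
Row 5, column 3: row 5 has {d, e, f} and column 3 has {a, c, d, e, f, g}, leaving only b.
Row 6, column 6: row 6 has {a, d, e, g} and column 6 has {b, d, f, g}, leaving only c.
Row 5, column 6: row 5 has {b, d, e, f} and column 6 has {b, c, d, f, g}, leaving only a.
Row 5, column 2: row 5 has {a, b, d, e, f} and column 2 has {b, g}, leaving only c.
Row 5, column 1: row 5 has {a, b, c, d, e, f} and column 1 has {a, b, d, e}, leaving only g.
Row 4, column 1: row 4 has {b, c, e} and column 1 has {a, b, d, e, g}, leaving only f.
Row 7 already has {a, b, d} and column 1 already has {a, b, d, e, f, g}, so row 7, column 1 must be c.

c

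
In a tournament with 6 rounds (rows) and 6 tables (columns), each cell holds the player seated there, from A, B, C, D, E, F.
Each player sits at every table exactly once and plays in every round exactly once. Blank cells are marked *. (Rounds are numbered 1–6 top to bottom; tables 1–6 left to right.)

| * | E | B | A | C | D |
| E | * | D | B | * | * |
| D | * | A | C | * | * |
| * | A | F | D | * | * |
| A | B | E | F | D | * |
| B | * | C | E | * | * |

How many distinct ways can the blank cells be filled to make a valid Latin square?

Round 1, table 1: eliminating its round and table leaves {F}.
Round 2, table 2: eliminating its round and table leaves {C, F}.
Round 2, table 5: eliminating its round and table leaves {A, F}.
Round 2, table 6: eliminating its round and table leaves {A, C, F}.
Round 3, table 2: eliminating its round and table leaves {F}.
Round 3, table 5: eliminating its round and table leaves {B, E, F}.
Round 3, table 6: eliminating its round and table leaves {B, E, F}.
Round 4, table 1: eliminating its round and table leaves {C}.
Round 4, table 5: eliminating its round and table leaves {B, E}.
Round 4, table 6: eliminating its round and table leaves {B, C, E}.
Round 5, table 6: eliminating its round and table leaves {C}.
Round 6, table 2: eliminating its round and table leaves {D, F}.
Round 6, table 5: eliminating its round and table leaves {A, F}.
Round 6, table 6: eliminating its round and table leaves {A, F}.
Enumerating the assignments across these blanks that avoid any round or table repeat gives 4 completions.

4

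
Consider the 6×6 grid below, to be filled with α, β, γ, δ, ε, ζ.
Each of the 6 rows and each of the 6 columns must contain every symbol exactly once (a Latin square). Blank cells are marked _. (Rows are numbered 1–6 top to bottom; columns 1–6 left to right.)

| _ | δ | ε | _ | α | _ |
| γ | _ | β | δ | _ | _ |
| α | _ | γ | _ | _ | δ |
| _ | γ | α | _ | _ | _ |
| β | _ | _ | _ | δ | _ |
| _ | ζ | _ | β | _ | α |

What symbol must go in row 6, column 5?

Row 1, column 1: row 1 has {α, δ, ε} and column 1 has {α, β, γ}, leaving only ζ.
Row 1, column 4: row 1 has {α, δ, ε, ζ} and column 4 has {β, δ}, leaving only γ.
Row 1, column 6: row 1 has {α, γ, δ, ε, ζ} and column 6 has {α, δ}, leaving only β.
Row 5, column 3: row 5 has {β, δ} and column 3 has {α, β, γ, ε}, leaving only ζ.
Row 6, column 3: row 6 has {α, β, ζ} and column 3 has {α, β, γ, ε, ζ}, leaving only δ.
Row 6, column 1: row 6 has {α, β, δ, ζ} and column 1 has {α, β, γ, ζ}, leaving only ε.
Row 6 already has {α, β, δ, ε, ζ} and column 5 already has {α, δ}, so row 6, column 5 must be γ.

γ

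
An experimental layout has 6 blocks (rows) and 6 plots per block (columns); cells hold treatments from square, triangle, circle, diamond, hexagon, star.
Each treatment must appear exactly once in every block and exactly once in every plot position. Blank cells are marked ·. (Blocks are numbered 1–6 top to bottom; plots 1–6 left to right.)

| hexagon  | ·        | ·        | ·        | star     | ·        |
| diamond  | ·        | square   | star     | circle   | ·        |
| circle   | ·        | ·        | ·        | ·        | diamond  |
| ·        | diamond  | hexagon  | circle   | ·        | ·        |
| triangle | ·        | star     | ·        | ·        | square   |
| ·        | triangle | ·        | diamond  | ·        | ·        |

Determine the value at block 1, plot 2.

square

Block 2, plot 2: block 2 has {square, circle, diamond, star} and plot 2 has {triangle, diamond}, leaving only hexagon.
Block 2, plot 6: block 2 has {square, circle, diamond, hexagon, star} and plot 6 has {square, diamond}, leaving only triangle.
Block 1, plot 6: block 1 has {hexagon, star} and plot 6 has {square, triangle, diamond}, leaving only circle.
Block 1 already has {circle, hexagon, star} and plot 2 already has {triangle, diamond, hexagon}, so block 1, plot 2 must be square.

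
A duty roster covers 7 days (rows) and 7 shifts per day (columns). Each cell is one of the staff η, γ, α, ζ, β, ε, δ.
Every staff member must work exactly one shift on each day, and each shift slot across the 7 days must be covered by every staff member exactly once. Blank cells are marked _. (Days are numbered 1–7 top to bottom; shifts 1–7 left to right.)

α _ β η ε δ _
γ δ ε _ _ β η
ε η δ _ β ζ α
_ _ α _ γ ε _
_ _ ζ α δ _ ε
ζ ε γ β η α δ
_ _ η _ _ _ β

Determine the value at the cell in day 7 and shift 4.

Day 2, shift 4: day 2 has {η, γ, β, ε, δ} and shift 4 has {η, α, β}, leaving only ζ.
Day 2, shift 5: day 2 has {η, γ, ζ, β, ε, δ} and shift 5 has {η, γ, β, ε, δ}, leaving only α.
Day 3, shift 4: day 3 has {η, α, ζ, β, ε, δ} and shift 4 has {η, α, ζ, β}, leaving only γ.
Day 4, shift 4: day 4 has {γ, α, ε} and shift 4 has {η, γ, α, ζ, β}, leaving only δ.
Day 7 already has {η, β} and shift 4 already has {η, γ, α, ζ, β, δ}, so day 7, shift 4 must be ε.

ε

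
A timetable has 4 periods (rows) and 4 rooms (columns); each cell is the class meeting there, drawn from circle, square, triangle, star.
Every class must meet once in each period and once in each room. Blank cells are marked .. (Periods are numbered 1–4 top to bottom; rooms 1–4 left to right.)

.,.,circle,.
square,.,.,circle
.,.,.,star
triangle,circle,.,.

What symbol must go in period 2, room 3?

Period 1, room 1: period 1 has {circle} and room 1 has {square, triangle}, leaving only star.
Period 3, room 1: period 3 has {star} and room 1 has {square, triangle, star}, leaving only circle.
Period 4, room 4: period 4 has {circle, triangle} and room 4 has {circle, star}, leaving only square.
Period 1, room 4: period 1 has {circle, star} and room 4 has {circle, square, star}, leaving only triangle.
Period 1, room 2: period 1 has {circle, triangle, star} and room 2 has {circle}, leaving only square.
Period 3, room 2: period 3 has {circle, star} and room 2 has {circle, square}, leaving only triangle.
Period 2, room 2: period 2 has {circle, square} and room 2 has {circle, square, triangle}, leaving only star.
Period 2 already has {circle, square, star} and room 3 already has {circle}, so period 2, room 3 must be triangle.

triangle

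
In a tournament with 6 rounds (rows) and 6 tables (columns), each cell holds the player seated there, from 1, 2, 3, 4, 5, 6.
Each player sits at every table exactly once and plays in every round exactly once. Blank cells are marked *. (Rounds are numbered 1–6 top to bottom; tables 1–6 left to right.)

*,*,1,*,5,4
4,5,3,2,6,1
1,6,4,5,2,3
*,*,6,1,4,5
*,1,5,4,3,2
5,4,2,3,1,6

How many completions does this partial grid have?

Round 1, table 1: eliminating its round and table leaves {2, 3, 6}.
Round 1, table 2: eliminating its round and table leaves {2, 3}.
Round 1, table 4: eliminating its round and table leaves {6}.
Round 4, table 1: eliminating its round and table leaves {2, 3}.
Round 4, table 2: eliminating its round and table leaves {2, 3}.
Round 5, table 1: eliminating its round and table leaves {6}.
Enumerating the assignments across these blanks that avoid any round or table repeat gives 2 completions.

2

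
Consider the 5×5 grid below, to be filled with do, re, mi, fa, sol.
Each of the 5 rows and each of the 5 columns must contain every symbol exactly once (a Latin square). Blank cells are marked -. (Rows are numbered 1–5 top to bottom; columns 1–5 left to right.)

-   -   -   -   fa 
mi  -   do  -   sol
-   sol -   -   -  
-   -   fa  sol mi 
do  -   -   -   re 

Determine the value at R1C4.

do

Row 3, column 5: row 3 has {sol} and column 5 has {re, mi, fa, sol}, leaving only do.
Row 4, column 1: row 4 has {mi, fa, sol} and column 1 has {do, mi}, leaving only re.
Row 1, column 1: row 1 has {fa} and column 1 has {do, re, mi}, leaving only sol.
Row 3, column 1: row 3 has {do, sol} and column 1 has {do, re, mi, sol}, leaving only fa.
Row 4, column 2: row 4 has {re, mi, fa, sol} and column 2 has {sol}, leaving only do.
Row 1, column 4 is narrowed to {do, re, mi}.
If it were re, then row 1, column 3 would be left with no valid symbol.
If it were mi, then row 1, column 3 would be left with no valid symbol.
So row 1, column 4 must be do.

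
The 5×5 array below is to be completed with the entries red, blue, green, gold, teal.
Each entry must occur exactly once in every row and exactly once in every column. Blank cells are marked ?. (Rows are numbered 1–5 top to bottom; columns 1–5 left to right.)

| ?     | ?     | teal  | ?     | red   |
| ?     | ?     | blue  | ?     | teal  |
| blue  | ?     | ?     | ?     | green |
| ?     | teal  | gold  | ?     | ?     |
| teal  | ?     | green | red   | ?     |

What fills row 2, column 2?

red

Row 3, column 3: row 3 has {blue, green} and column 3 has {blue, green, gold, teal}, leaving only red.
Row 3, column 2: row 3 has {red, blue, green} and column 2 has {teal}, leaving only gold.
Row 3, column 4: row 3 has {red, blue, green, gold} and column 4 has {red}, leaving only teal.
Row 4, column 5: row 4 has {gold, teal} and column 5 has {red, green, teal}, leaving only blue.
Row 4, column 4: row 4 has {blue, gold, teal} and column 4 has {red, teal}, leaving only green.
Row 2, column 4: row 2 has {blue, teal} and column 4 has {red, green, teal}, leaving only gold.
Row 1, column 4: row 1 has {red, teal} and column 4 has {red, green, gold, teal}, leaving only blue.
Row 1, column 2: row 1 has {red, blue, teal} and column 2 has {gold, teal}, leaving only green.
Row 2 already has {blue, gold, teal} and column 2 already has {green, gold, teal}, so row 2, column 2 must be red.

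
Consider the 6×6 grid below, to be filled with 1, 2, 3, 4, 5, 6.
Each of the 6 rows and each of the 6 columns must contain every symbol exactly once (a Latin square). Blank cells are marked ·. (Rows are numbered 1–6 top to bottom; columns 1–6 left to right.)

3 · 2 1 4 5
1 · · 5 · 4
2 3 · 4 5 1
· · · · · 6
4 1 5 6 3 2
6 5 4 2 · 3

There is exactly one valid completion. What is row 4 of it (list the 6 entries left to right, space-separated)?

5 4 1 3 2 6

Row 4, column 1: row 4 has {6} and column 1 has {1, 2, 3, 4, 6}, leaving only 5.
Row 4, column 4: row 4 has {5, 6} and column 4 has {1, 2, 4, 5, 6}, leaving only 3.
Row 4, column 3: row 4 has {3, 5, 6} and column 3 has {2, 4, 5}, leaving only 1.
Row 4, column 5: row 4 has {1, 3, 5, 6} and column 5 has {3, 4, 5}, leaving only 2.
Row 4, column 2: row 4 has {1, 2, 3, 5, 6} and column 2 has {1, 3, 5}, leaving only 4.
So row 4 reads: 5 4 1 3 2 6.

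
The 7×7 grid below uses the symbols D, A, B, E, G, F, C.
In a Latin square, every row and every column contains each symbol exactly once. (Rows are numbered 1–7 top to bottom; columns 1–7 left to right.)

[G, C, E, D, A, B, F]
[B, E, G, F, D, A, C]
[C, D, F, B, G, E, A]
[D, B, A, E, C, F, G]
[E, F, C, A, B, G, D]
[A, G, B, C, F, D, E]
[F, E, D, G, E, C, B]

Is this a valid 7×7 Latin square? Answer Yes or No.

Column 2 contains E twice (at rows 2 and 7), so it is not a permutation.

No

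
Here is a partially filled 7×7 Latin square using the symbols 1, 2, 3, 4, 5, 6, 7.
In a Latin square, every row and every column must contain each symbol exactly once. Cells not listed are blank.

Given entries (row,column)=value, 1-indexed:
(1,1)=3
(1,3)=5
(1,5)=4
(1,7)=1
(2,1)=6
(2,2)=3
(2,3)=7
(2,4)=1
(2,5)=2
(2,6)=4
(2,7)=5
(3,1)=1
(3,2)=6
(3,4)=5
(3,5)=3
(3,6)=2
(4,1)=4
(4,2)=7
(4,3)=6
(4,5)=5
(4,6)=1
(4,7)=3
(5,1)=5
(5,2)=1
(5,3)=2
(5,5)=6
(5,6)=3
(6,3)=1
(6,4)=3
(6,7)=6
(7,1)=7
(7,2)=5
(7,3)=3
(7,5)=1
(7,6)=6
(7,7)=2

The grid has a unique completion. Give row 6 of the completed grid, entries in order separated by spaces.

Row 6, column 1: row 6 has {1, 3, 6} and column 1 has {1, 3, 4, 5, 6, 7}, leaving only 2.
Row 6, column 2: row 6 has {1, 2, 3, 6} and column 2 has {1, 3, 5, 6, 7}, leaving only 4.
Row 6, column 5: row 6 has {1, 2, 3, 4, 6} and column 5 has {1, 2, 3, 4, 5, 6}, leaving only 7.
Row 6, column 6: row 6 has {1, 2, 3, 4, 6, 7} and column 6 has {1, 2, 3, 4, 6}, leaving only 5.
So row 6 reads: 2 4 1 3 7 5 6.

2 4 1 3 7 5 6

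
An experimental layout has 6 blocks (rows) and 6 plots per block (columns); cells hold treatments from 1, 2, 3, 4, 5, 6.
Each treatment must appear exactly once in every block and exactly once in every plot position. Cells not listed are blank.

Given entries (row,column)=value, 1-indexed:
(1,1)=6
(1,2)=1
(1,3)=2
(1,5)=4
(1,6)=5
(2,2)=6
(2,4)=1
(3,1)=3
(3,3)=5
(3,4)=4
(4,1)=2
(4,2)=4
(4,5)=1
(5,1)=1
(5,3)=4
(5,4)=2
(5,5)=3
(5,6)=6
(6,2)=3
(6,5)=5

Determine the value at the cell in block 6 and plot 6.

Block 1, plot 4: block 1 has {1, 2, 4, 5, 6} and plot 4 has {1, 2, 4}, leaving only 3.
Block 2, plot 3: block 2 has {1, 6} and plot 3 has {2, 4, 5}, leaving only 3.
Block 2, plot 5: block 2 has {1, 3, 6} and plot 5 has {1, 3, 4, 5}, leaving only 2.
Block 2, plot 6: block 2 has {1, 2, 3, 6} and plot 6 has {5, 6}, leaving only 4.
Block 2, plot 1: block 2 has {1, 2, 3, 4, 6} and plot 1 has {1, 2, 3, 6}, leaving only 5.
Block 3, plot 2: block 3 has {3, 4, 5} and plot 2 has {1, 3, 4, 6}, leaving only 2.
Block 3, plot 5: block 3 has {2, 3, 4, 5} and plot 5 has {1, 2, 3, 4, 5}, leaving only 6.
Block 3, plot 6: block 3 has {2, 3, 4, 5, 6} and plot 6 has {4, 5, 6}, leaving only 1.
Block 6 already has {3, 5} and plot 6 already has {1, 4, 5, 6}, so block 6, plot 6 must be 2.

2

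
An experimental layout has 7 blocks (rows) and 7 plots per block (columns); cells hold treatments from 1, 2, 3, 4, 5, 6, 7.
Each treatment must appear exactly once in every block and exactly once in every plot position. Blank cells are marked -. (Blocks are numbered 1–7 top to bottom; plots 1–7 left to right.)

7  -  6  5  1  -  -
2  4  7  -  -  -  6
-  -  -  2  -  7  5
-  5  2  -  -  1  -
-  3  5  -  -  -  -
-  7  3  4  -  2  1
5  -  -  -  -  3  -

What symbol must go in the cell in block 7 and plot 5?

Block 1, plot 2: block 1 has {1, 5, 6, 7} and plot 2 has {3, 4, 5, 7}, leaving only 2.
Block 1, plot 6: block 1 has {1, 2, 5, 6, 7} and plot 6 has {1, 2, 3, 7}, leaving only 4.
Block 1, plot 7: block 1 has {1, 2, 4, 5, 6, 7} and plot 7 has {1, 5, 6}, leaving only 3.
Block 2, plot 6: block 2 has {2, 4, 6, 7} and plot 6 has {1, 2, 3, 4, 7}, leaving only 5.
Block 2, plot 5: block 2 has {2, 4, 5, 6, 7} and plot 5 has {1}, leaving only 3.
Block 2, plot 4: block 2 has {2, 3, 4, 5, 6, 7} and plot 4 has {2, 4, 5}, leaving only 1.
Block 5, plot 6: block 5 has {3, 5} and plot 6 has {1, 2, 3, 4, 5, 7}, leaving only 6.
Block 5, plot 4: block 5 has {3, 5, 6} and plot 4 has {1, 2, 4, 5}, leaving only 7.
Block 6, plot 1: block 6 has {1, 2, 3, 4, 7} and plot 1 has {2, 5, 7}, leaving only 6.
Block 6, plot 5: block 6 has {1, 2, 3, 4, 6, 7} and plot 5 has {1, 3}, leaving only 5.
Block 7, plot 4: block 7 has {3, 5} and plot 4 has {1, 2, 4, 5, 7}, leaving only 6.
Block 4, plot 4: block 4 has {1, 2, 5} and plot 4 has {1, 2, 4, 5, 6, 7}, leaving only 3.
Block 4, plot 1: block 4 has {1, 2, 3, 5} and plot 1 has {2, 5, 6, 7}, leaving only 4.
Block 4, plot 7: block 4 has {1, 2, 3, 4, 5} and plot 7 has {1, 3, 5, 6}, leaving only 7.
Block 4, plot 5: block 4 has {1, 2, 3, 4, 5, 7} and plot 5 has {1, 3, 5}, leaving only 6.
Block 3, plot 5: block 3 has {2, 5, 7} and plot 5 has {1, 3, 5, 6}, leaving only 4.
Block 3, plot 3: block 3 has {2, 4, 5, 7} and plot 3 has {2, 3, 5, 6, 7}, leaving only 1.
Block 3, plot 1: block 3 has {1, 2, 4, 5, 7} and plot 1 has {2, 4, 5, 6, 7}, leaving only 3.
Block 3, plot 2: block 3 has {1, 2, 3, 4, 5, 7} and plot 2 has {2, 3, 4, 5, 7}, leaving only 6.
Block 5, plot 1: block 5 has {3, 5, 6, 7} and plot 1 has {2, 3, 4, 5, 6, 7}, leaving only 1.
Block 5, plot 5: block 5 has {1, 3, 5, 6, 7} and plot 5 has {1, 3, 4, 5, 6}, leaving only 2.
Block 7 already has {3, 5, 6} and plot 5 already has {1, 2, 3, 4, 5, 6}, so block 7, plot 5 must be 7.

7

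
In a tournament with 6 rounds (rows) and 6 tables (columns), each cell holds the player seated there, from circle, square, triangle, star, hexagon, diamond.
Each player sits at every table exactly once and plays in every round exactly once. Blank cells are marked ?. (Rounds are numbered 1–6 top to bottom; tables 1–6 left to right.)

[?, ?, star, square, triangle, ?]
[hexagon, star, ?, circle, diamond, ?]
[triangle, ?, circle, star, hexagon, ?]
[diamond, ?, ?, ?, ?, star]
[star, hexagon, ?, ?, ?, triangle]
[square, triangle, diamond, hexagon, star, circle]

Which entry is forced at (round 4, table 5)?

square

Round 1, table 1: round 1 has {square, triangle, star} and table 1 has {square, triangle, star, hexagon, diamond}, leaving only circle.
Round 1, table 2: round 1 has {circle, square, triangle, star} and table 2 has {triangle, star, hexagon}, leaving only diamond.
Round 1, table 6: round 1 has {circle, square, triangle, star, diamond} and table 6 has {circle, triangle, star}, leaving only hexagon.
Round 2, table 6: round 2 has {circle, star, hexagon, diamond} and table 6 has {circle, triangle, star, hexagon}, leaving only square.
Round 2, table 3: round 2 has {circle, square, star, hexagon, diamond} and table 3 has {circle, star, diamond}, leaving only triangle.
Round 3, table 2: round 3 has {circle, triangle, star, hexagon} and table 2 has {triangle, star, hexagon, diamond}, leaving only square.
Round 3, table 6: round 3 has {circle, square, triangle, star, hexagon} and table 6 has {circle, square, triangle, star, hexagon}, leaving only diamond.
Round 4, table 2: round 4 has {star, diamond} and table 2 has {square, triangle, star, hexagon, diamond}, leaving only circle.
Round 4 already has {circle, star, diamond} and table 5 already has {triangle, star, hexagon, diamond}, so round 4, table 5 must be square.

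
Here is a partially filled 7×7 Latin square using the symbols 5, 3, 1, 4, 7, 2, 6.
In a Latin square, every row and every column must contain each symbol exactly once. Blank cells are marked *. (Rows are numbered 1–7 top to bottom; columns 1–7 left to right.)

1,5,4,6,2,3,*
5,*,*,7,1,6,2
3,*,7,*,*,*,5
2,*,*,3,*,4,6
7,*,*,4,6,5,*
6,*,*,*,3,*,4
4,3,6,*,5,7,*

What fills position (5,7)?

Row 1, column 7: row 1 has {5, 3, 1, 4, 2, 6} and column 7 has {5, 4, 2, 6}, leaving only 7.
Row 2, column 2: row 2 has {5, 1, 7, 2, 6} and column 2 has {5, 3}, leaving only 4.
Row 2, column 3: row 2 has {5, 1, 4, 7, 2, 6} and column 3 has {4, 7, 6}, leaving only 3.
Row 3, column 5: row 3 has {5, 3, 7} and column 5 has {5, 3, 1, 2, 6}, leaving only 4.
Row 4, column 5: row 4 has {3, 4, 2, 6} and column 5 has {5, 3, 1, 4, 2, 6}, leaving only 7.
Row 4, column 2: row 4 has {3, 4, 7, 2, 6} and column 2 has {5, 3, 4}, leaving only 1.
Row 4, column 3: row 4 has {3, 1, 4, 7, 2, 6} and column 3 has {3, 4, 7, 6}, leaving only 5.
Row 5, column 2: row 5 has {5, 4, 7, 6} and column 2 has {5, 3, 1, 4}, leaving only 2.
Row 3, column 2: row 3 has {5, 3, 4, 7} and column 2 has {5, 3, 1, 4, 2}, leaving only 6.
Row 5, column 3: row 5 has {5, 4, 7, 2, 6} and column 3 has {5, 3, 4, 7, 6}, leaving only 1.
Row 5 already has {5, 1, 4, 7, 2, 6} and column 7 already has {5, 4, 7, 2, 6}, so row 5, column 7 must be 3.

3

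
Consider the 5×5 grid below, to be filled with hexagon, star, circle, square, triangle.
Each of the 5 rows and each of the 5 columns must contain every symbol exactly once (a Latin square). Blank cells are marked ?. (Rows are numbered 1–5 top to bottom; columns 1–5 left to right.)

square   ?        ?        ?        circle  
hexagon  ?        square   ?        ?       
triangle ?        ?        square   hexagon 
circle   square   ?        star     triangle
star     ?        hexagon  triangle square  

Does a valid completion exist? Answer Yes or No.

Row 4, column 3: row 4 together with column 3 already contain {hexagon, star, circle, square, triangle} — every symbol — so nothing can go there. The grid has no valid completion.

No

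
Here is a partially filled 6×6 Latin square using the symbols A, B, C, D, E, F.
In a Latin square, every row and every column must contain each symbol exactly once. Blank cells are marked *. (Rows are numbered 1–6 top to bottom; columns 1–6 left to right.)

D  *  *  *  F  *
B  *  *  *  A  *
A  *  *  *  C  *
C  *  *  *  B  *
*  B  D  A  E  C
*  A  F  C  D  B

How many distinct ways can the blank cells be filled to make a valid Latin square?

24

Row 1, column 2: eliminating its row and column leaves {C, E}.
Row 1, column 3: eliminating its row and column leaves {A, B, C, E}.
Row 1, column 4: eliminating its row and column leaves {B, E}.
Row 1, column 6: eliminating its row and column leaves {A, E}.
Row 2, column 2: eliminating its row and column leaves {C, D, E, F}.
Row 2, column 3: eliminating its row and column leaves {C, E}.
Row 2, column 4: eliminating its row and column leaves {D, E, F}.
Row 2, column 6: eliminating its row and column leaves {D, E, F}.
Row 3, column 2: eliminating its row and column leaves {D, E, F}.
Row 3, column 3: eliminating its row and column leaves {B, E}.
Row 3, column 4: eliminating its row and column leaves {B, D, E, F}.
Row 3, column 6: eliminating its row and column leaves {D, E, F}.
Row 4, column 2: eliminating its row and column leaves {D, E, F}.
Row 4, column 3: eliminating its row and column leaves {A, E}.
Row 4, column 4: eliminating its row and column leaves {D, E, F}.
Row 4, column 6: eliminating its row and column leaves {A, D, E, F}.
Row 5, column 1: eliminating its row and column leaves {F}.
Row 6, column 1: eliminating its row and column leaves {E}.
Enumerating the assignments across these blanks that avoid any row or column repeat gives 24 completions.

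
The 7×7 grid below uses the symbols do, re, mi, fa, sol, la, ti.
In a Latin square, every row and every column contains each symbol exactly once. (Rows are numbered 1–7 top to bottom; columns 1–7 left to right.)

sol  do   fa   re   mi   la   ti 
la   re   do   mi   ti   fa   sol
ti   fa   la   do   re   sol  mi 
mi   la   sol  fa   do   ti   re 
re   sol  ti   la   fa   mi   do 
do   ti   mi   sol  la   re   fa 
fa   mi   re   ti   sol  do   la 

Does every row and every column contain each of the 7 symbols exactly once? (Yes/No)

Each row is a permutation of the 7 symbols, and so is each column.

Yes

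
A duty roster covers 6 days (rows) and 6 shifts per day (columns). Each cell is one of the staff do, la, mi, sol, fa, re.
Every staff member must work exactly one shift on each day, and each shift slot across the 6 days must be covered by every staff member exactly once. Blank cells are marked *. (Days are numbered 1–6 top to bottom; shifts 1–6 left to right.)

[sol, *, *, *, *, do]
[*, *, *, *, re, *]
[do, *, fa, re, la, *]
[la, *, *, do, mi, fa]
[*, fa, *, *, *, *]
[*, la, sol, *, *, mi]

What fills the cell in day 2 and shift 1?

fa

Day 1, shift 5: day 1 has {do, sol} and shift 5 has {la, mi, re}, leaving only fa.
Day 3, shift 6: day 3 has {do, la, fa, re} and shift 6 has {do, mi, fa}, leaving only sol.
Day 2, shift 6: day 2 has {re} and shift 6 has {do, mi, sol, fa}, leaving only la.
Day 3, shift 2: day 3 has {do, la, sol, fa, re} and shift 2 has {la, fa}, leaving only mi.
Day 1, shift 2: day 1 has {do, sol, fa} and shift 2 has {la, mi, fa}, leaving only re.
Day 4, shift 2: day 4 has {do, la, mi, fa} and shift 2 has {la, mi, fa, re}, leaving only sol.
Day 2, shift 2: day 2 has {la, re} and shift 2 has {la, mi, sol, fa, re}, leaving only do.
Day 2, shift 3: day 2 has {do, la, re} and shift 3 has {sol, fa}, leaving only mi.
Day 2 already has {do, la, mi, re} and shift 1 already has {do, la, sol}, so day 2, shift 1 must be fa.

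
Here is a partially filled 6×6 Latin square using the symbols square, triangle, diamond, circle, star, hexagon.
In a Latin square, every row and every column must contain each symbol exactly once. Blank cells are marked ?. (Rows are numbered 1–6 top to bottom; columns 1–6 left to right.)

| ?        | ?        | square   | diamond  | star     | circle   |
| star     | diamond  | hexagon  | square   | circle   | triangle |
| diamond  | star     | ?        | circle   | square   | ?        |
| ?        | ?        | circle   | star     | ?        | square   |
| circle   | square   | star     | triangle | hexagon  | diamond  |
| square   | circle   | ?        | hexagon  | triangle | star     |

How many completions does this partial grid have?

Row 1, column 1: eliminating its row and column leaves {triangle, hexagon}.
Row 1, column 2: eliminating its row and column leaves {triangle, hexagon}.
Row 3, column 3: eliminating its row and column leaves {triangle}.
Row 3, column 6: eliminating its row and column leaves {hexagon}.
Row 4, column 1: eliminating its row and column leaves {triangle, hexagon}.
Row 4, column 2: eliminating its row and column leaves {triangle, hexagon}.
Row 4, column 5: eliminating its row and column leaves {diamond}.
Row 6, column 3: eliminating its row and column leaves {diamond}.
Enumerating the assignments across these blanks that avoid any row or column repeat gives 2 completions.

2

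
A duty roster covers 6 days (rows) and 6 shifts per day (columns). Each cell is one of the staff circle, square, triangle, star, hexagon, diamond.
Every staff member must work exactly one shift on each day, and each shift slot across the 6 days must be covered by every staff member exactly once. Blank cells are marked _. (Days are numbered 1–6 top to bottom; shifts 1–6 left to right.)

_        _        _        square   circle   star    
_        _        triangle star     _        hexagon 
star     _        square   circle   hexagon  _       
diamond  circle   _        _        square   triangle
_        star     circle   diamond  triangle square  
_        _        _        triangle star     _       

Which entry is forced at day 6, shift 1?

square

Day 2, shift 5: day 2 has {triangle, star, hexagon} and shift 5 has {circle, square, triangle, star, hexagon}, leaving only diamond.
Day 2, shift 2: day 2 has {triangle, star, hexagon, diamond} and shift 2 has {circle, star}, leaving only square.
Day 2, shift 1: day 2 has {square, triangle, star, hexagon, diamond} and shift 1 has {star, diamond}, leaving only circle.
Day 3, shift 6: day 3 has {circle, square, star, hexagon} and shift 6 has {square, triangle, star, hexagon}, leaving only diamond.
Day 3, shift 2: day 3 has {circle, square, star, hexagon, diamond} and shift 2 has {circle, square, star}, leaving only triangle.
Day 4, shift 4: day 4 has {circle, square, triangle, diamond} and shift 4 has {circle, square, triangle, star, diamond}, leaving only hexagon.
Day 4, shift 3: day 4 has {circle, square, triangle, hexagon, diamond} and shift 3 has {circle, square, triangle}, leaving only star.
Day 5, shift 1: day 5 has {circle, square, triangle, star, diamond} and shift 1 has {circle, star, diamond}, leaving only hexagon.
Day 6 already has {triangle, star} and shift 1 already has {circle, star, hexagon, diamond}, so day 6, shift 1 must be square.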